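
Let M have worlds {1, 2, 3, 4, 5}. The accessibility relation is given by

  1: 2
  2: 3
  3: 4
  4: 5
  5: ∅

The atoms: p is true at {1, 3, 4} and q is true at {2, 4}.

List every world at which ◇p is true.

{2, 3}

1: successors {2}; p there: 2:F. ✗
2: successors {3}; p there: 3:T. ✓
3: successors {4}; p there: 4:T. ✓
4: successors {5}; p there: 5:F. ✗
5: no successors, so ◇p fails. ✗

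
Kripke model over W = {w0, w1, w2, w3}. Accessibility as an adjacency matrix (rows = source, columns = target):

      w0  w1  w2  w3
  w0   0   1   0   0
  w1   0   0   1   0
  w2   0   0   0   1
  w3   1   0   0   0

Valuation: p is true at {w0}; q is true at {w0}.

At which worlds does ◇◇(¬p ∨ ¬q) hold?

w0: successors {w1}; ◇(¬p ∨ ¬q) there: w1:T. ✓
w1: successors {w2}; ◇(¬p ∨ ¬q) there: w2:T. ✓
w2: successors {w3}; ◇(¬p ∨ ¬q) there: w3:F. ✗
w3: successors {w0}; ◇(¬p ∨ ¬q) there: w0:T. ✓

{w0, w1, w3}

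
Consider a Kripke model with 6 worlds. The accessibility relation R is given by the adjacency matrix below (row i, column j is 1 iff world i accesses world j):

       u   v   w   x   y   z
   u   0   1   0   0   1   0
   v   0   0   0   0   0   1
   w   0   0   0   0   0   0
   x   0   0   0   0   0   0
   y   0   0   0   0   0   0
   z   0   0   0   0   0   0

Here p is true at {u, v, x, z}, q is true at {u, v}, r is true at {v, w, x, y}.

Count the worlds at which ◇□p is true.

u: successors {v, y}; □p there: v:T, y:T. ✓
v: successors {z}; □p there: z:T. ✓
w: no successors, so ◇□p fails. ✗
x: no successors, so ◇□p fails. ✗
y: no successors, so ◇□p fails. ✗
z: no successors, so ◇□p fails. ✗
Satisfying worlds: {u, v}.

2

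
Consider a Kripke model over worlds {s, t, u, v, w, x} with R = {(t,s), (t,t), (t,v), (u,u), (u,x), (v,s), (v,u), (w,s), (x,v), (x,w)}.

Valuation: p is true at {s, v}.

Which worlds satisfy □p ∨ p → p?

{s, t, u, v, x}

s: □p ∨ p is T, p is T. ✓
t: □p ∨ p is F, p is F. ✓
u: □p ∨ p is F, p is F. ✓
v: □p ∨ p is T, p is T. ✓
w: □p ∨ p is T, p is F. ✗
x: □p ∨ p is F, p is F. ✓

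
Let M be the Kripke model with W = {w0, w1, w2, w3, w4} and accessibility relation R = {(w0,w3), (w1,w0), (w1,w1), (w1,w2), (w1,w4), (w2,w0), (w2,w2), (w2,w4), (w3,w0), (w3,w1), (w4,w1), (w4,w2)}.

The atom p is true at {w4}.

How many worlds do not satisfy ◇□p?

5

w0: successors {w3}; □p there: w3:F. ✗
w1: successors {w0, w1, w2, w4}; □p there: w0:F, w1:F, w2:F, w4:F. ✗
w2: successors {w0, w2, w4}; □p there: w0:F, w2:F, w4:F. ✗
w3: successors {w0, w1}; □p there: w0:F, w1:F. ✗
w4: successors {w1, w2}; □p there: w1:F, w2:F. ✗
Satisfying worlds: ∅.
So ◇□p fails at the other 5 worlds.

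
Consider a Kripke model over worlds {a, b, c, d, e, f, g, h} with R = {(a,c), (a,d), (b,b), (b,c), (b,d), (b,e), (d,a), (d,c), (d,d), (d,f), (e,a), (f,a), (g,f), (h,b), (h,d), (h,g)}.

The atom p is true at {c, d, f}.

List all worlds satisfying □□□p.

a: successors {c, d}; □□p there: c:T, d:F. ✗
b: successors {b, c, d, e}; □□p there: b:F, c:T, d:F, e:T. ✗
c: no successors, so □□□p holds vacuously. ✓
d: successors {a, c, d, f}; □□p there: a:F, c:T, d:F, f:T. ✗
e: successors {a}; □□p there: a:F. ✗
f: successors {a}; □□p there: a:F. ✗
g: successors {f}; □□p there: f:T. ✓
h: successors {b, d, g}; □□p there: b:F, d:F, g:F. ✗

{c, g}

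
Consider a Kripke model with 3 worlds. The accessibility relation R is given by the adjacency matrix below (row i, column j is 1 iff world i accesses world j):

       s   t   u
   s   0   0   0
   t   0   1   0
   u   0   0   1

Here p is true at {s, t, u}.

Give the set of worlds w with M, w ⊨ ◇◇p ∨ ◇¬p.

s: ◇◇p is F, ◇¬p is F. ✗
t: ◇◇p is T, ◇¬p is F. ✓
u: ◇◇p is T, ◇¬p is F. ✓

{t, u}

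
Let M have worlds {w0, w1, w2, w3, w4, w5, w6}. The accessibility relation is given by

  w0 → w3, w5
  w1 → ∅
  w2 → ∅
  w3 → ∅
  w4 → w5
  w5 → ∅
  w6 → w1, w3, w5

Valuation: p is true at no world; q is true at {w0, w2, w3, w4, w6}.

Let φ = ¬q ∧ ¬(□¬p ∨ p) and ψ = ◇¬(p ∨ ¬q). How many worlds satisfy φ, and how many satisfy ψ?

0 and 2

For ¬q ∧ ¬(□¬p ∨ p):
w0: ¬q is F, ¬(□¬p ∨ p) is F. ✗
w1: ¬q is T, ¬(□¬p ∨ p) is F. ✗
w2: ¬q is F, ¬(□¬p ∨ p) is F. ✗
w3: ¬q is F, ¬(□¬p ∨ p) is F. ✗
w4: ¬q is F, ¬(□¬p ∨ p) is F. ✗
w5: ¬q is T, ¬(□¬p ∨ p) is F. ✗
w6: ¬q is F, ¬(□¬p ∨ p) is F. ✗
— 0 worlds.
For ◇¬(p ∨ ¬q):
w0: successors {w3, w5}; ¬(p ∨ ¬q) there: w3:T, w5:F. ✓
w1: no successors, so ◇¬(p ∨ ¬q) fails. ✗
w2: no successors, so ◇¬(p ∨ ¬q) fails. ✗
w3: no successors, so ◇¬(p ∨ ¬q) fails. ✗
w4: successors {w5}; ¬(p ∨ ¬q) there: w5:F. ✗
w5: no successors, so ◇¬(p ∨ ¬q) fails. ✗
w6: successors {w1, w3, w5}; ¬(p ∨ ¬q) there: w1:F, w3:T, w5:F. ✓
— 2 worlds.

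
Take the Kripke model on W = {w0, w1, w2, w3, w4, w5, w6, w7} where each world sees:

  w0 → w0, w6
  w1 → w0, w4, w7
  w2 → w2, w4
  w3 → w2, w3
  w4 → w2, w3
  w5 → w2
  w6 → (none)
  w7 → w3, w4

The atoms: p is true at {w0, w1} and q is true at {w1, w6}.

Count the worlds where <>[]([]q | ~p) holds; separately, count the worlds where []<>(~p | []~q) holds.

For <>[]([]q | ~p):
w0: successors {w0, w6}; []([]q | ~p) there: w0:F, w6:T. ✓
w1: successors {w0, w4, w7}; []([]q | ~p) there: w0:F, w4:T, w7:T. ✓
w2: successors {w2, w4}; []([]q | ~p) there: w2:T, w4:T. ✓
w3: successors {w2, w3}; []([]q | ~p) there: w2:T, w3:T. ✓
w4: successors {w2, w3}; []([]q | ~p) there: w2:T, w3:T. ✓
w5: successors {w2}; []([]q | ~p) there: w2:T. ✓
w6: no successors, so <>[]([]q | ~p) fails. ✗
w7: successors {w3, w4}; []([]q | ~p) there: w3:T, w4:T. ✓
— 7 worlds.
For []<>(~p | []~q):
w0: successors {w0, w6}; <>(~p | []~q) there: w0:T, w6:F. ✗
w1: successors {w0, w4, w7}; <>(~p | []~q) there: w0:T, w4:T, w7:T. ✓
w2: successors {w2, w4}; <>(~p | []~q) there: w2:T, w4:T. ✓
w3: successors {w2, w3}; <>(~p | []~q) there: w2:T, w3:T. ✓
w4: successors {w2, w3}; <>(~p | []~q) there: w2:T, w3:T. ✓
w5: successors {w2}; <>(~p | []~q) there: w2:T. ✓
w6: no successors, so []<>(~p | []~q) holds vacuously. ✓
w7: successors {w3, w4}; <>(~p | []~q) there: w3:T, w4:T. ✓
— 7 worlds.

7 and 7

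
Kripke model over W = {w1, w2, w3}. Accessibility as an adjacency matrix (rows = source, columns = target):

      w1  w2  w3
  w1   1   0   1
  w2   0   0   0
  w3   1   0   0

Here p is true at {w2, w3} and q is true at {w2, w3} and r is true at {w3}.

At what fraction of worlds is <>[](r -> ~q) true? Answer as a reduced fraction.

w1: successors {w1, w3}; [](r -> ~q) there: w1:F, w3:T. ✓
w2: no successors, so <>[](r -> ~q) fails. ✗
w3: successors {w1}; [](r -> ~q) there: w1:F. ✗
That's 1 of 3 worlds, so 1/3.

1/3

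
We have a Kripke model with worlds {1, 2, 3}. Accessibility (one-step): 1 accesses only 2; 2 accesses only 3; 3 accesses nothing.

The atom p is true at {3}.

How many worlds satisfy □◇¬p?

1

1: successors {2}; ◇¬p there: 2:F. ✗
2: successors {3}; ◇¬p there: 3:F. ✗
3: no successors, so □◇¬p holds vacuously. ✓
Satisfying worlds: {3}.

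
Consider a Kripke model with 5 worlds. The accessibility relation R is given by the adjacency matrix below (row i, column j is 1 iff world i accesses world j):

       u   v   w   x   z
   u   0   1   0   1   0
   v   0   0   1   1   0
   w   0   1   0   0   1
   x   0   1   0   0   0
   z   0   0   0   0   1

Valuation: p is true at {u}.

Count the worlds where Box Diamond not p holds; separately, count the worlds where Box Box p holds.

For Box Diamond not p:
u: successors {v, x}; Diamond not p there: v:T, x:T. ✓
v: successors {w, x}; Diamond not p there: w:T, x:T. ✓
w: successors {v, z}; Diamond not p there: v:T, z:T. ✓
x: successors {v}; Diamond not p there: v:T. ✓
z: successors {z}; Diamond not p there: z:T. ✓
— 5 worlds.
For Box Box p:
u: successors {v, x}; Box p there: v:F, x:F. ✗
v: successors {w, x}; Box p there: w:F, x:F. ✗
w: successors {v, z}; Box p there: v:F, z:F. ✗
x: successors {v}; Box p there: v:F. ✗
z: successors {z}; Box p there: z:F. ✗
— 0 worlds.

5 and 0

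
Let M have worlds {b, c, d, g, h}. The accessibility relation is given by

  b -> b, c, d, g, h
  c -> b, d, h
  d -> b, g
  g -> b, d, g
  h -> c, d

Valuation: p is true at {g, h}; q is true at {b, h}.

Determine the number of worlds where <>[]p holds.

0

b: successors {b, c, d, g, h}; []p there: b:F, c:F, d:F, g:F, h:F. ✗
c: successors {b, d, h}; []p there: b:F, d:F, h:F. ✗
d: successors {b, g}; []p there: b:F, g:F. ✗
g: successors {b, d, g}; []p there: b:F, d:F, g:F. ✗
h: successors {c, d}; []p there: c:F, d:F. ✗
Satisfying worlds: ∅.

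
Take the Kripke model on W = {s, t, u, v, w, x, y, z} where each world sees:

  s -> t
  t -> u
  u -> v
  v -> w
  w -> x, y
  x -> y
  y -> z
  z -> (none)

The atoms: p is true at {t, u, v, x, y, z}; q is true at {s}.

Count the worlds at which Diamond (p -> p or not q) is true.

s: successors {t}; p -> p or not q there: t:T. ✓
t: successors {u}; p -> p or not q there: u:T. ✓
u: successors {v}; p -> p or not q there: v:T. ✓
v: successors {w}; p -> p or not q there: w:T. ✓
w: successors {x, y}; p -> p or not q there: x:T, y:T. ✓
x: successors {y}; p -> p or not q there: y:T. ✓
y: successors {z}; p -> p or not q there: z:T. ✓
z: no successors, so Diamond (p -> p or not q) fails. ✗
Satisfying worlds: {s, t, u, v, w, x, y}.

7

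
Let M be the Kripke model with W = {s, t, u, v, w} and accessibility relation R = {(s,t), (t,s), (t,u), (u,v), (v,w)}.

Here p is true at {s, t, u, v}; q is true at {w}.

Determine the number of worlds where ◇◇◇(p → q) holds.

1

s: successors {t}; ◇◇(p → q) there: t:F. ✗
t: successors {s, u}; ◇◇(p → q) there: s:F, u:T. ✓
u: successors {v}; ◇◇(p → q) there: v:F. ✗
v: successors {w}; ◇◇(p → q) there: w:F. ✗
w: no successors, so ◇◇◇(p → q) fails. ✗
Satisfying worlds: {t}.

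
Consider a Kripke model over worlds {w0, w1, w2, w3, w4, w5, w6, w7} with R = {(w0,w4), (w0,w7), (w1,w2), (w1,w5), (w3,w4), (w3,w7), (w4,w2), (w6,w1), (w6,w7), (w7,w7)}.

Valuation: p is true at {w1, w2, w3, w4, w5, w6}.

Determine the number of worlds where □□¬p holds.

w0: successors {w4, w7}; □¬p there: w4:F, w7:T. ✗
w1: successors {w2, w5}; □¬p there: w2:T, w5:T. ✓
w2: no successors, so □□¬p holds vacuously. ✓
w3: successors {w4, w7}; □¬p there: w4:F, w7:T. ✗
w4: successors {w2}; □¬p there: w2:T. ✓
w5: no successors, so □□¬p holds vacuously. ✓
w6: successors {w1, w7}; □¬p there: w1:F, w7:T. ✗
w7: successors {w7}; □¬p there: w7:T. ✓
Satisfying worlds: {w1, w2, w4, w5, w7}.

5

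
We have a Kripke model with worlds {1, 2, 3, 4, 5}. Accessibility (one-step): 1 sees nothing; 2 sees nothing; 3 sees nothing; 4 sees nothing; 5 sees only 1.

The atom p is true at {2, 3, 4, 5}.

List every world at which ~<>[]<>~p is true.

1: <>[]<>~p is F. ✓
2: <>[]<>~p is F. ✓
3: <>[]<>~p is F. ✓
4: <>[]<>~p is F. ✓
5: <>[]<>~p is T. ✗

{1, 2, 3, 4}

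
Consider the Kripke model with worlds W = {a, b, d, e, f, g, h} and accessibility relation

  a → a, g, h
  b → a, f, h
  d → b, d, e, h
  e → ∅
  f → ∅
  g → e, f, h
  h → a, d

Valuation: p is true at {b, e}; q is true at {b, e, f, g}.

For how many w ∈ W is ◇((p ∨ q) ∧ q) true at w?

4

a: successors {a, g, h}; (p ∨ q) ∧ q there: a:F, g:T, h:F. ✓
b: successors {a, f, h}; (p ∨ q) ∧ q there: a:F, f:T, h:F. ✓
d: successors {b, d, e, h}; (p ∨ q) ∧ q there: b:T, d:F, e:T, h:F. ✓
e: no successors, so ◇((p ∨ q) ∧ q) fails. ✗
f: no successors, so ◇((p ∨ q) ∧ q) fails. ✗
g: successors {e, f, h}; (p ∨ q) ∧ q there: e:T, f:T, h:F. ✓
h: successors {a, d}; (p ∨ q) ∧ q there: a:F, d:F. ✗
Satisfying worlds: {a, b, d, g}.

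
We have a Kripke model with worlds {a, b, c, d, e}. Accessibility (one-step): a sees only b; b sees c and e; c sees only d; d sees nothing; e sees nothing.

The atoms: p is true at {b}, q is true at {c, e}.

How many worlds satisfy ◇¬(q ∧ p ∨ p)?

2

a: successors {b}; ¬(q ∧ p ∨ p) there: b:F. ✗
b: successors {c, e}; ¬(q ∧ p ∨ p) there: c:T, e:T. ✓
c: successors {d}; ¬(q ∧ p ∨ p) there: d:T. ✓
d: no successors, so ◇¬(q ∧ p ∨ p) fails. ✗
e: no successors, so ◇¬(q ∧ p ∨ p) fails. ✗
Satisfying worlds: {b, c}.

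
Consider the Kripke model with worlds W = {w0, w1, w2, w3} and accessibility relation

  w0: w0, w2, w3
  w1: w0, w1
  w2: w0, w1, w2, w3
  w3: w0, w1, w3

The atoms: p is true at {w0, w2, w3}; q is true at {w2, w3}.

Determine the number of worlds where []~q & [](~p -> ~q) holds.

w0: []~q is F, [](~p -> ~q) is T. ✗
w1: []~q is T, [](~p -> ~q) is T. ✓
w2: []~q is F, [](~p -> ~q) is T. ✗
w3: []~q is F, [](~p -> ~q) is T. ✗
Satisfying worlds: {w1}.

1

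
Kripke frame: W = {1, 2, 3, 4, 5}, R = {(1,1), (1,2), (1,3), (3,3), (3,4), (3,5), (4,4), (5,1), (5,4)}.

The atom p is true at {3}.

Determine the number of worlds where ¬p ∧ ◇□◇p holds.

1: ¬p is T, ◇□◇p is T. ✓
2: ¬p is T, ◇□◇p is F. ✗
3: ¬p is F, ◇□◇p is F. ✗
4: ¬p is T, ◇□◇p is F. ✗
5: ¬p is T, ◇□◇p is F. ✗
Satisfying worlds: {1}.

1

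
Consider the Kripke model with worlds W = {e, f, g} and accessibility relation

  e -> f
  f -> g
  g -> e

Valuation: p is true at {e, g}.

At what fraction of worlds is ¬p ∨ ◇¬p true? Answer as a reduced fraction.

2/3

e: ¬p is F, ◇¬p is T. ✓
f: ¬p is T, ◇¬p is F. ✓
g: ¬p is F, ◇¬p is F. ✗
That's 2 of 3 worlds, so 2/3.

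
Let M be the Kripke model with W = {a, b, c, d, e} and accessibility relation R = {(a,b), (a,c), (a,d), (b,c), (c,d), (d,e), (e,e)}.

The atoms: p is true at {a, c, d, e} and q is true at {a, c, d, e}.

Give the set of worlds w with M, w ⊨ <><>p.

a: successors {b, c, d}; <>p there: b:T, c:T, d:T. ✓
b: successors {c}; <>p there: c:T. ✓
c: successors {d}; <>p there: d:T. ✓
d: successors {e}; <>p there: e:T. ✓
e: successors {e}; <>p there: e:T. ✓

{a, b, c, d, e}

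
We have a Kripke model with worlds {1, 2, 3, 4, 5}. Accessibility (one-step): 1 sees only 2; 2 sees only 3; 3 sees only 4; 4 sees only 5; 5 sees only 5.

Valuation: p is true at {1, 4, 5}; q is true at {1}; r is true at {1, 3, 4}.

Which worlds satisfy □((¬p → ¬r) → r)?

{2, 3}

1: successors {2}; (¬p → ¬r) → r there: 2:F. ✗
2: successors {3}; (¬p → ¬r) → r there: 3:T. ✓
3: successors {4}; (¬p → ¬r) → r there: 4:T. ✓
4: successors {5}; (¬p → ¬r) → r there: 5:F. ✗
5: successors {5}; (¬p → ¬r) → r there: 5:F. ✗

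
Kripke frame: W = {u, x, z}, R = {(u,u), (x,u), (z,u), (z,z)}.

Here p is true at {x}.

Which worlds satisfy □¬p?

{u, x, z}

u: successors {u}; ¬p there: u:T. ✓
x: successors {u}; ¬p there: u:T. ✓
z: successors {u, z}; ¬p there: u:T, z:T. ✓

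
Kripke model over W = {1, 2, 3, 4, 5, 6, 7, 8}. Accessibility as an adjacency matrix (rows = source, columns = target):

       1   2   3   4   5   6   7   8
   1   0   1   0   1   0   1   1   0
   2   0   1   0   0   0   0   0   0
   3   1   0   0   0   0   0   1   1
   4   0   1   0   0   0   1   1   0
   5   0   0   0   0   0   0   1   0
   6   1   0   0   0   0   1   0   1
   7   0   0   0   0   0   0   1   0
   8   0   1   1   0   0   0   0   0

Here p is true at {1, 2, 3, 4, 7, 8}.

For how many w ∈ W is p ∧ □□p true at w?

3

1: p is T, □□p is F. ✗
2: p is T, □□p is T. ✓
3: p is T, □□p is F. ✗
4: p is T, □□p is F. ✗
5: p is F, □□p is T. ✗
6: p is F, □□p is F. ✗
7: p is T, □□p is T. ✓
8: p is T, □□p is T. ✓
Satisfying worlds: {2, 7, 8}.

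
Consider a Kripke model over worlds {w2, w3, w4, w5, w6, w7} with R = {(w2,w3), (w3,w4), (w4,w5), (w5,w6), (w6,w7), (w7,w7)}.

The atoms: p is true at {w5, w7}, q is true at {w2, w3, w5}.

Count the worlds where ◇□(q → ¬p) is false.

w2: successors {w3}; □(q → ¬p) there: w3:T. ✓
w3: successors {w4}; □(q → ¬p) there: w4:F. ✗
w4: successors {w5}; □(q → ¬p) there: w5:T. ✓
w5: successors {w6}; □(q → ¬p) there: w6:T. ✓
w6: successors {w7}; □(q → ¬p) there: w7:T. ✓
w7: successors {w7}; □(q → ¬p) there: w7:T. ✓
Satisfying worlds: {w2, w4, w5, w6, w7}.
So ◇□(q → ¬p) fails at the other 1 world.

1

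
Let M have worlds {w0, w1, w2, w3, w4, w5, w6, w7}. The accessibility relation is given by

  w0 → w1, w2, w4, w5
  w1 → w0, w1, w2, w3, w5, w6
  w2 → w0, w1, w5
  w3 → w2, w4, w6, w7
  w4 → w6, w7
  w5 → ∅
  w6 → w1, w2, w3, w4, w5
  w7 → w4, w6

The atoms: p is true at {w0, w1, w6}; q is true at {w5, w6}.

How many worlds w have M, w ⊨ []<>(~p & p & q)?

1

w0: successors {w1, w2, w4, w5}; <>(~p & p & q) there: w1:F, w2:F, w4:F, w5:F. ✗
w1: successors {w0, w1, w2, w3, w5, w6}; <>(~p & p & q) there: w0:F, w1:F, w2:F, w3:F, w5:F, w6:F. ✗
w2: successors {w0, w1, w5}; <>(~p & p & q) there: w0:F, w1:F, w5:F. ✗
w3: successors {w2, w4, w6, w7}; <>(~p & p & q) there: w2:F, w4:F, w6:F, w7:F. ✗
w4: successors {w6, w7}; <>(~p & p & q) there: w6:F, w7:F. ✗
w5: no successors, so []<>(~p & p & q) holds vacuously. ✓
w6: successors {w1, w2, w3, w4, w5}; <>(~p & p & q) there: w1:F, w2:F, w3:F, w4:F, w5:F. ✗
w7: successors {w4, w6}; <>(~p & p & q) there: w4:F, w6:F. ✗
Satisfying worlds: {w5}.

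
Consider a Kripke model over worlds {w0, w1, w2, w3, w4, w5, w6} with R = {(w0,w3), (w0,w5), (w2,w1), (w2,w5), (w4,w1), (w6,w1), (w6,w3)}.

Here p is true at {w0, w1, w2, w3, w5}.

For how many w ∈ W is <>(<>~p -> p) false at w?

3

w0: successors {w3, w5}; <>~p -> p there: w3:T, w5:T. ✓
w1: no successors, so <>(<>~p -> p) fails. ✗
w2: successors {w1, w5}; <>~p -> p there: w1:T, w5:T. ✓
w3: no successors, so <>(<>~p -> p) fails. ✗
w4: successors {w1}; <>~p -> p there: w1:T. ✓
w5: no successors, so <>(<>~p -> p) fails. ✗
w6: successors {w1, w3}; <>~p -> p there: w1:T, w3:T. ✓
Satisfying worlds: {w0, w2, w4, w6}.
So <>(<>~p -> p) fails at the other 3 worlds.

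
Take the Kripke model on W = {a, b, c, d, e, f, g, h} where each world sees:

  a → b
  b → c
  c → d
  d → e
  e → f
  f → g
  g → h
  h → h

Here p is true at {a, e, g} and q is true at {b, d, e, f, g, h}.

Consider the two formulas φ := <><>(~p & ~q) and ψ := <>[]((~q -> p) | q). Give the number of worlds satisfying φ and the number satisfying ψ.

1 and 7

For <><>(~p & ~q):
a: successors {b}; <>(~p & ~q) there: b:T. ✓
b: successors {c}; <>(~p & ~q) there: c:F. ✗
c: successors {d}; <>(~p & ~q) there: d:F. ✗
d: successors {e}; <>(~p & ~q) there: e:F. ✗
e: successors {f}; <>(~p & ~q) there: f:F. ✗
f: successors {g}; <>(~p & ~q) there: g:F. ✗
g: successors {h}; <>(~p & ~q) there: h:F. ✗
h: successors {h}; <>(~p & ~q) there: h:F. ✗
— 1 world.
For <>[]((~q -> p) | q):
a: successors {b}; []((~q -> p) | q) there: b:F. ✗
b: successors {c}; []((~q -> p) | q) there: c:T. ✓
c: successors {d}; []((~q -> p) | q) there: d:T. ✓
d: successors {e}; []((~q -> p) | q) there: e:T. ✓
e: successors {f}; []((~q -> p) | q) there: f:T. ✓
f: successors {g}; []((~q -> p) | q) there: g:T. ✓
g: successors {h}; []((~q -> p) | q) there: h:T. ✓
h: successors {h}; []((~q -> p) | q) there: h:T. ✓
— 7 worlds.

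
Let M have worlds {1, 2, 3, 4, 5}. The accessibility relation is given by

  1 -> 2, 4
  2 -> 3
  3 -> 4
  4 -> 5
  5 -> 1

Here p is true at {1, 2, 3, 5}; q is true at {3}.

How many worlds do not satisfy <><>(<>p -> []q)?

1: successors {2, 4}; <>(<>p -> []q) there: 2:T, 4:F. ✓
2: successors {3}; <>(<>p -> []q) there: 3:F. ✗
3: successors {4}; <>(<>p -> []q) there: 4:F. ✗
4: successors {5}; <>(<>p -> []q) there: 5:F. ✗
5: successors {1}; <>(<>p -> []q) there: 1:T. ✓
Satisfying worlds: {1, 5}.
So <><>(<>p -> []q) fails at the other 3 worlds.

3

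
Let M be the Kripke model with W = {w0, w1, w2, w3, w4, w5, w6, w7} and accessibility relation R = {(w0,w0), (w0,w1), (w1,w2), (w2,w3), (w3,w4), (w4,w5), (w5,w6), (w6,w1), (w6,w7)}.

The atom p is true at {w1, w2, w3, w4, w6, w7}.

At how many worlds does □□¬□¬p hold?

6

w0: successors {w0, w1}; □¬□¬p there: w0:T, w1:T. ✓
w1: successors {w2}; □¬□¬p there: w2:T. ✓
w2: successors {w3}; □¬□¬p there: w3:F. ✗
w3: successors {w4}; □¬□¬p there: w4:T. ✓
w4: successors {w5}; □¬□¬p there: w5:T. ✓
w5: successors {w6}; □¬□¬p there: w6:F. ✗
w6: successors {w1, w7}; □¬□¬p there: w1:T, w7:T. ✓
w7: no successors, so □□¬□¬p holds vacuously. ✓
Satisfying worlds: {w0, w1, w3, w4, w6, w7}.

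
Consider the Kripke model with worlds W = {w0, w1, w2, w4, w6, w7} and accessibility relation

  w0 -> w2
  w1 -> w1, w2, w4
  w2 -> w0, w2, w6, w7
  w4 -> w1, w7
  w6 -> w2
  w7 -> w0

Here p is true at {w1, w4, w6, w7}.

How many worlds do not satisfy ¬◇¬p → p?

0

w0: ¬◇¬p is F, p is F. ✓
w1: ¬◇¬p is F, p is T. ✓
w2: ¬◇¬p is F, p is F. ✓
w4: ¬◇¬p is T, p is T. ✓
w6: ¬◇¬p is F, p is T. ✓
w7: ¬◇¬p is F, p is T. ✓
Satisfying worlds: {w0, w1, w2, w4, w6, w7}.
So ¬◇¬p → p fails at the other 0 worlds.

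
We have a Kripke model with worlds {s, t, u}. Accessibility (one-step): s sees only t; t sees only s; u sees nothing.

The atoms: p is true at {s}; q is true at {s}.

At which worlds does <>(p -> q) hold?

s: successors {t}; p -> q there: t:T. ✓
t: successors {s}; p -> q there: s:T. ✓
u: no successors, so <>(p -> q) fails. ✗

{s, t}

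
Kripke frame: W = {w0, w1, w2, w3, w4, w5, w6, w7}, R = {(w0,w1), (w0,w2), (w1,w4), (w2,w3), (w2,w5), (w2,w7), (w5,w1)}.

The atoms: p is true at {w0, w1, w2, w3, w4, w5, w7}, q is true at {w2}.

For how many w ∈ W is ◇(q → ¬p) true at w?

4

w0: successors {w1, w2}; q → ¬p there: w1:T, w2:F. ✓
w1: successors {w4}; q → ¬p there: w4:T. ✓
w2: successors {w3, w5, w7}; q → ¬p there: w3:T, w5:T, w7:T. ✓
w3: no successors, so ◇(q → ¬p) fails. ✗
w4: no successors, so ◇(q → ¬p) fails. ✗
w5: successors {w1}; q → ¬p there: w1:T. ✓
w6: no successors, so ◇(q → ¬p) fails. ✗
w7: no successors, so ◇(q → ¬p) fails. ✗
Satisfying worlds: {w0, w1, w2, w5}.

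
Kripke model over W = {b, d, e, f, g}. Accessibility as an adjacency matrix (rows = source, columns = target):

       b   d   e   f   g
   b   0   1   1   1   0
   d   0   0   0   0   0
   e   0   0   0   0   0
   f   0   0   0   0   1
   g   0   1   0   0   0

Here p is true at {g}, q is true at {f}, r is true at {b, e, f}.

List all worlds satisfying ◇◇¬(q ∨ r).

b: successors {d, e, f}; ◇¬(q ∨ r) there: d:F, e:F, f:T. ✓
d: no successors, so ◇◇¬(q ∨ r) fails. ✗
e: no successors, so ◇◇¬(q ∨ r) fails. ✗
f: successors {g}; ◇¬(q ∨ r) there: g:T. ✓
g: successors {d}; ◇¬(q ∨ r) there: d:F. ✗

{b, f}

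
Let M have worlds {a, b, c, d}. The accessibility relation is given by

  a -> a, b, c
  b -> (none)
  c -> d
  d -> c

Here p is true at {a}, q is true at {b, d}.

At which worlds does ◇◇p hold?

a: successors {a, b, c}; ◇p there: a:T, b:F, c:F. ✓
b: no successors, so ◇◇p fails. ✗
c: successors {d}; ◇p there: d:F. ✗
d: successors {c}; ◇p there: c:F. ✗

{a}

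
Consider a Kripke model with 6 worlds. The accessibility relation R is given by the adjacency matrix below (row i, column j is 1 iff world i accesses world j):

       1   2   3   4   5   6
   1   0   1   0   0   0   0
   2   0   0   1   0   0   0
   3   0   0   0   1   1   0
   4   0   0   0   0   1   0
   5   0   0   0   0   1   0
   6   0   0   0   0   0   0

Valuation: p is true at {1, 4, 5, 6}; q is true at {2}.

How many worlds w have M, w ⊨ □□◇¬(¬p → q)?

1: successors {2}; □◇¬(¬p → q) there: 2:F. ✗
2: successors {3}; □◇¬(¬p → q) there: 3:F. ✗
3: successors {4, 5}; □◇¬(¬p → q) there: 4:F, 5:F. ✗
4: successors {5}; □◇¬(¬p → q) there: 5:F. ✗
5: successors {5}; □◇¬(¬p → q) there: 5:F. ✗
6: no successors, so □□◇¬(¬p → q) holds vacuously. ✓
Satisfying worlds: {6}.

1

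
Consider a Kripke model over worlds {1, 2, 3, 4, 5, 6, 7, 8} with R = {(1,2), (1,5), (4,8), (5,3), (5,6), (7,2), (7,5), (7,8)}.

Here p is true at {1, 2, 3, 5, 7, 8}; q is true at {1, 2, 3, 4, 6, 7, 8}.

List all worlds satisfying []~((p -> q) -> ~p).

1: successors {2, 5}; ~((p -> q) -> ~p) there: 2:T, 5:F. ✗
2: no successors, so []~((p -> q) -> ~p) holds vacuously. ✓
3: no successors, so []~((p -> q) -> ~p) holds vacuously. ✓
4: successors {8}; ~((p -> q) -> ~p) there: 8:T. ✓
5: successors {3, 6}; ~((p -> q) -> ~p) there: 3:T, 6:F. ✗
6: no successors, so []~((p -> q) -> ~p) holds vacuously. ✓
7: successors {2, 5, 8}; ~((p -> q) -> ~p) there: 2:T, 5:F, 8:T. ✗
8: no successors, so []~((p -> q) -> ~p) holds vacuously. ✓

{2, 3, 4, 6, 8}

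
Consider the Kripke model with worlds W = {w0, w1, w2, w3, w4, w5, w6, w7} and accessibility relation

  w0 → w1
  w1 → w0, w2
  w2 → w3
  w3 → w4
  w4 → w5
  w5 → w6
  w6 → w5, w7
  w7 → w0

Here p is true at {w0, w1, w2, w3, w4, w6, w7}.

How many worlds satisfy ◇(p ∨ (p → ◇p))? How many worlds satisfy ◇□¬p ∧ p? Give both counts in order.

8 and 1

For ◇(p ∨ (p → ◇p)):
w0: successors {w1}; p ∨ (p → ◇p) there: w1:T. ✓
w1: successors {w0, w2}; p ∨ (p → ◇p) there: w0:T, w2:T. ✓
w2: successors {w3}; p ∨ (p → ◇p) there: w3:T. ✓
w3: successors {w4}; p ∨ (p → ◇p) there: w4:T. ✓
w4: successors {w5}; p ∨ (p → ◇p) there: w5:T. ✓
w5: successors {w6}; p ∨ (p → ◇p) there: w6:T. ✓
w6: successors {w5, w7}; p ∨ (p → ◇p) there: w5:T, w7:T. ✓
w7: successors {w0}; p ∨ (p → ◇p) there: w0:T. ✓
— 8 worlds.
For ◇□¬p ∧ p:
w0: ◇□¬p is F, p is T. ✗
w1: ◇□¬p is F, p is T. ✗
w2: ◇□¬p is F, p is T. ✗
w3: ◇□¬p is T, p is T. ✓
w4: ◇□¬p is F, p is T. ✗
w5: ◇□¬p is F, p is F. ✗
w6: ◇□¬p is F, p is T. ✗
w7: ◇□¬p is F, p is T. ✗
— 1 world.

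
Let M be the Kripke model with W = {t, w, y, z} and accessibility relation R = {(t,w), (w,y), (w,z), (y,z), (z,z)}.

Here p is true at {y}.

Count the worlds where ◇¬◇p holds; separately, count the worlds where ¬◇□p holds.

For ◇¬◇p:
t: successors {w}; ¬◇p there: w:F. ✗
w: successors {y, z}; ¬◇p there: y:T, z:T. ✓
y: successors {z}; ¬◇p there: z:T. ✓
z: successors {z}; ¬◇p there: z:T. ✓
— 3 worlds.
For ¬◇□p:
t: ◇□p is F. ✓
w: ◇□p is F. ✓
y: ◇□p is F. ✓
z: ◇□p is F. ✓
— 4 worlds.

3 and 4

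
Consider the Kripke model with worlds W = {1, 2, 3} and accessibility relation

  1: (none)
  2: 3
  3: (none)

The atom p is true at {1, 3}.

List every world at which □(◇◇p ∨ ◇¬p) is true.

{1, 3}

1: no successors, so □(◇◇p ∨ ◇¬p) holds vacuously. ✓
2: successors {3}; ◇◇p ∨ ◇¬p there: 3:F. ✗
3: no successors, so □(◇◇p ∨ ◇¬p) holds vacuously. ✓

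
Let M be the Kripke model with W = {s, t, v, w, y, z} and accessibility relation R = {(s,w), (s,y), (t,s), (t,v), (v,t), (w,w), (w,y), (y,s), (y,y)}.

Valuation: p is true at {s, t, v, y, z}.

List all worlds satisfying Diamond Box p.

{s, t, v, w, y}

s: successors {w, y}; Box p there: w:F, y:T. ✓
t: successors {s, v}; Box p there: s:F, v:T. ✓
v: successors {t}; Box p there: t:T. ✓
w: successors {w, y}; Box p there: w:F, y:T. ✓
y: successors {s, y}; Box p there: s:F, y:T. ✓
z: no successors, so Diamond Box p fails. ✗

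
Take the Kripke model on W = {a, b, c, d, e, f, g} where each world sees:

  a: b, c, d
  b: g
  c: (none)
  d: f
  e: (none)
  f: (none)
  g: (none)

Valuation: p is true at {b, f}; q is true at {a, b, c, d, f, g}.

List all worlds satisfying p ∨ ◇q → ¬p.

{a, c, d, e, g}

a: p ∨ ◇q is T, ¬p is T. ✓
b: p ∨ ◇q is T, ¬p is F. ✗
c: p ∨ ◇q is F, ¬p is T. ✓
d: p ∨ ◇q is T, ¬p is T. ✓
e: p ∨ ◇q is F, ¬p is T. ✓
f: p ∨ ◇q is T, ¬p is F. ✗
g: p ∨ ◇q is F, ¬p is T. ✓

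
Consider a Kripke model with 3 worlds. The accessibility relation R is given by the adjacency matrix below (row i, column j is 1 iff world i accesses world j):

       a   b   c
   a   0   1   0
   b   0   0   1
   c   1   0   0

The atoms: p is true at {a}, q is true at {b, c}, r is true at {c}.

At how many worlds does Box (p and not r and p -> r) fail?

1

a: successors {b}; p and not r and p -> r there: b:T. ✓
b: successors {c}; p and not r and p -> r there: c:T. ✓
c: successors {a}; p and not r and p -> r there: a:F. ✗
Satisfying worlds: {a, b}.
So Box (p and not r and p -> r) fails at the other 1 world.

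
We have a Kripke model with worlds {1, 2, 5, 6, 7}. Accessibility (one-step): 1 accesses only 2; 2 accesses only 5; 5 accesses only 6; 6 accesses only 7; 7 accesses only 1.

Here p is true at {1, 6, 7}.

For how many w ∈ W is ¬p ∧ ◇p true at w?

1: ¬p is F, ◇p is F. ✗
2: ¬p is T, ◇p is F. ✗
5: ¬p is T, ◇p is T. ✓
6: ¬p is F, ◇p is T. ✗
7: ¬p is F, ◇p is T. ✗
Satisfying worlds: {5}.

1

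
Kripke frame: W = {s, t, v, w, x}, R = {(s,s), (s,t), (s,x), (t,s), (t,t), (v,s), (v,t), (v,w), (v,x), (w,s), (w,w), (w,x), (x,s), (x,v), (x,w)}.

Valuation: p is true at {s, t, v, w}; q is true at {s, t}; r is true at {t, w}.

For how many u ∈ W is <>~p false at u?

s: successors {s, t, x}; ~p there: s:F, t:F, x:T. ✓
t: successors {s, t}; ~p there: s:F, t:F. ✗
v: successors {s, t, w, x}; ~p there: s:F, t:F, w:F, x:T. ✓
w: successors {s, w, x}; ~p there: s:F, w:F, x:T. ✓
x: successors {s, v, w}; ~p there: s:F, v:F, w:F. ✗
Satisfying worlds: {s, v, w}.
So <>~p fails at the other 2 worlds.

2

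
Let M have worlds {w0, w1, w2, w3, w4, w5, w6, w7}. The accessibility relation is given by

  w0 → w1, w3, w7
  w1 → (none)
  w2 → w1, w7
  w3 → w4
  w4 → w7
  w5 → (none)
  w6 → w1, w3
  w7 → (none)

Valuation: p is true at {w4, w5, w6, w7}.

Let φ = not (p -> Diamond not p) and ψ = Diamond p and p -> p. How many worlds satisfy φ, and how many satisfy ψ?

3 and 8

For not (p -> Diamond not p):
w0: p -> Diamond not p is T. ✗
w1: p -> Diamond not p is T. ✗
w2: p -> Diamond not p is T. ✗
w3: p -> Diamond not p is T. ✗
w4: p -> Diamond not p is F. ✓
w5: p -> Diamond not p is F. ✓
w6: p -> Diamond not p is T. ✗
w7: p -> Diamond not p is F. ✓
— 3 worlds.
For Diamond p and p -> p:
w0: Diamond p and p is F, p is F. ✓
w1: Diamond p and p is F, p is F. ✓
w2: Diamond p and p is F, p is F. ✓
w3: Diamond p and p is F, p is F. ✓
w4: Diamond p and p is T, p is T. ✓
w5: Diamond p and p is F, p is T. ✓
w6: Diamond p and p is F, p is T. ✓
w7: Diamond p and p is F, p is T. ✓
— 8 worlds.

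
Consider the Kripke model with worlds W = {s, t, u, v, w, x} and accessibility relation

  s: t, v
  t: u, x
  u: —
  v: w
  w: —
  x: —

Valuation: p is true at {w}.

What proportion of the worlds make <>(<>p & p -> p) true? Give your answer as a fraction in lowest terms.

s: successors {t, v}; <>p & p -> p there: t:T, v:T. ✓
t: successors {u, x}; <>p & p -> p there: u:T, x:T. ✓
u: no successors, so <>(<>p & p -> p) fails. ✗
v: successors {w}; <>p & p -> p there: w:T. ✓
w: no successors, so <>(<>p & p -> p) fails. ✗
x: no successors, so <>(<>p & p -> p) fails. ✗
That's 3 of 6 worlds, so 3/6 = 1/2.

1/2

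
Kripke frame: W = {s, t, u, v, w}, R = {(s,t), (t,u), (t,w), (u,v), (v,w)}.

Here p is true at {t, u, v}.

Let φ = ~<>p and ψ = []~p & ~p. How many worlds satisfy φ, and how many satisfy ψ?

2 and 1

For ~<>p:
s: <>p is T. ✗
t: <>p is T. ✗
u: <>p is T. ✗
v: <>p is F. ✓
w: <>p is F. ✓
— 2 worlds.
For []~p & ~p:
s: []~p is F, ~p is T. ✗
t: []~p is F, ~p is F. ✗
u: []~p is F, ~p is F. ✗
v: []~p is T, ~p is F. ✗
w: []~p is T, ~p is T. ✓
— 1 world.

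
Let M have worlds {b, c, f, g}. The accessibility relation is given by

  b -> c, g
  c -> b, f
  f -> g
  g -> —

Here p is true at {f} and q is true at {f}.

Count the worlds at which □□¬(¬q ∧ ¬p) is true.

b: successors {c, g}; □¬(¬q ∧ ¬p) there: c:F, g:T. ✗
c: successors {b, f}; □¬(¬q ∧ ¬p) there: b:F, f:F. ✗
f: successors {g}; □¬(¬q ∧ ¬p) there: g:T. ✓
g: no successors, so □□¬(¬q ∧ ¬p) holds vacuously. ✓
Satisfying worlds: {f, g}.

2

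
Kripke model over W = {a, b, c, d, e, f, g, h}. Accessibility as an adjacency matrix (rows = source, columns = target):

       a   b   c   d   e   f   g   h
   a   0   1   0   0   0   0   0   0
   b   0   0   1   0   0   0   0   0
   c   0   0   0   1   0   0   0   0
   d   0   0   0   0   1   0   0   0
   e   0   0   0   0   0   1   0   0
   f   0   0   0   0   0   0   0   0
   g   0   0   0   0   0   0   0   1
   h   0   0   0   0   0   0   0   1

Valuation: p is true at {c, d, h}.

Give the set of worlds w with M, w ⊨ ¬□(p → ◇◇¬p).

{g, h}

a: □(p → ◇◇¬p) is T. ✗
b: □(p → ◇◇¬p) is T. ✗
c: □(p → ◇◇¬p) is T. ✗
d: □(p → ◇◇¬p) is T. ✗
e: □(p → ◇◇¬p) is T. ✗
f: □(p → ◇◇¬p) is T. ✗
g: □(p → ◇◇¬p) is F. ✓
h: □(p → ◇◇¬p) is F. ✓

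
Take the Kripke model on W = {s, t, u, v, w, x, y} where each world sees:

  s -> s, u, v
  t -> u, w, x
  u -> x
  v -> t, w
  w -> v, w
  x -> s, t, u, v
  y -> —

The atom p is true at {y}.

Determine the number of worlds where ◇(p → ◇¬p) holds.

s: successors {s, u, v}; p → ◇¬p there: s:T, u:T, v:T. ✓
t: successors {u, w, x}; p → ◇¬p there: u:T, w:T, x:T. ✓
u: successors {x}; p → ◇¬p there: x:T. ✓
v: successors {t, w}; p → ◇¬p there: t:T, w:T. ✓
w: successors {v, w}; p → ◇¬p there: v:T, w:T. ✓
x: successors {s, t, u, v}; p → ◇¬p there: s:T, t:T, u:T, v:T. ✓
y: no successors, so ◇(p → ◇¬p) fails. ✗
Satisfying worlds: {s, t, u, v, w, x}.

6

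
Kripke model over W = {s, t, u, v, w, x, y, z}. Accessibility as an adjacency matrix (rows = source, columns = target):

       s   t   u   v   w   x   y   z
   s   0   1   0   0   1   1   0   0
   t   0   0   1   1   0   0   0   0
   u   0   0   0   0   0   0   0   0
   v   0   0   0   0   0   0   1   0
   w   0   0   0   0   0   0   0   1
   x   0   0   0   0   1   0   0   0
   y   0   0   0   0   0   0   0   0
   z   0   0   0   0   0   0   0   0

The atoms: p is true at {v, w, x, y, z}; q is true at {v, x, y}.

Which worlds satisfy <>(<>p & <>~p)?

{s}

s: successors {t, w, x}; <>p & <>~p there: t:T, w:F, x:F. ✓
t: successors {u, v}; <>p & <>~p there: u:F, v:F. ✗
u: no successors, so <>(<>p & <>~p) fails. ✗
v: successors {y}; <>p & <>~p there: y:F. ✗
w: successors {z}; <>p & <>~p there: z:F. ✗
x: successors {w}; <>p & <>~p there: w:F. ✗
y: no successors, so <>(<>p & <>~p) fails. ✗
z: no successors, so <>(<>p & <>~p) fails. ✗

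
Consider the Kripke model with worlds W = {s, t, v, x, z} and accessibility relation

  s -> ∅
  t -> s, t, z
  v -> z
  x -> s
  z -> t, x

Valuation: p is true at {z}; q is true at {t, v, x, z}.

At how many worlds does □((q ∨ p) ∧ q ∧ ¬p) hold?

s: no successors, so □((q ∨ p) ∧ q ∧ ¬p) holds vacuously. ✓
t: successors {s, t, z}; (q ∨ p) ∧ q ∧ ¬p there: s:F, t:T, z:F. ✗
v: successors {z}; (q ∨ p) ∧ q ∧ ¬p there: z:F. ✗
x: successors {s}; (q ∨ p) ∧ q ∧ ¬p there: s:F. ✗
z: successors {t, x}; (q ∨ p) ∧ q ∧ ¬p there: t:T, x:T. ✓
Satisfying worlds: {s, z}.

2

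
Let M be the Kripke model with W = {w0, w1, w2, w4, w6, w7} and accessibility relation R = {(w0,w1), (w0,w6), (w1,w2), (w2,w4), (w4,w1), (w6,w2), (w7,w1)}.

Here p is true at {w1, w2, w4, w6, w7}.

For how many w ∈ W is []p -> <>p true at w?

w0: []p is T, <>p is T. ✓
w1: []p is T, <>p is T. ✓
w2: []p is T, <>p is T. ✓
w4: []p is T, <>p is T. ✓
w6: []p is T, <>p is T. ✓
w7: []p is T, <>p is T. ✓
Satisfying worlds: {w0, w1, w2, w4, w6, w7}.

6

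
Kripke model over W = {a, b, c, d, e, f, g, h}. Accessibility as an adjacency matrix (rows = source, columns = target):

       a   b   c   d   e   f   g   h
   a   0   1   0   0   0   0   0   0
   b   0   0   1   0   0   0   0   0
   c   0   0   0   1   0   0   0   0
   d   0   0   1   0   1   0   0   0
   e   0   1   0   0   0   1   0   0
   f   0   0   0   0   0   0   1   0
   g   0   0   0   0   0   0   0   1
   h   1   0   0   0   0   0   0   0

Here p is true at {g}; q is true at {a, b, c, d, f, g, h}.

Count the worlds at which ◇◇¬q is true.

a: successors {b}; ◇¬q there: b:F. ✗
b: successors {c}; ◇¬q there: c:F. ✗
c: successors {d}; ◇¬q there: d:T. ✓
d: successors {c, e}; ◇¬q there: c:F, e:F. ✗
e: successors {b, f}; ◇¬q there: b:F, f:F. ✗
f: successors {g}; ◇¬q there: g:F. ✗
g: successors {h}; ◇¬q there: h:F. ✗
h: successors {a}; ◇¬q there: a:F. ✗
Satisfying worlds: {c}.

1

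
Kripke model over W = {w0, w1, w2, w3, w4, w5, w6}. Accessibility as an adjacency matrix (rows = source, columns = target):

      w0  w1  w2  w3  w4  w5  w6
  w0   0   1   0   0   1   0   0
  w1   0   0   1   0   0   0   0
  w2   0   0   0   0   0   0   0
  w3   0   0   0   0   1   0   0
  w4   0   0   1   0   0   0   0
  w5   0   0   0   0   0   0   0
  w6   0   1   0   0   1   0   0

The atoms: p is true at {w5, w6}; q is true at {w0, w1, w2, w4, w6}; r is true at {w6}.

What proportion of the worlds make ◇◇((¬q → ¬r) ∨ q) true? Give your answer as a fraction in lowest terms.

3/7

w0: successors {w1, w4}; ◇((¬q → ¬r) ∨ q) there: w1:T, w4:T. ✓
w1: successors {w2}; ◇((¬q → ¬r) ∨ q) there: w2:F. ✗
w2: no successors, so ◇◇((¬q → ¬r) ∨ q) fails. ✗
w3: successors {w4}; ◇((¬q → ¬r) ∨ q) there: w4:T. ✓
w4: successors {w2}; ◇((¬q → ¬r) ∨ q) there: w2:F. ✗
w5: no successors, so ◇◇((¬q → ¬r) ∨ q) fails. ✗
w6: successors {w1, w4}; ◇((¬q → ¬r) ∨ q) there: w1:T, w4:T. ✓
That's 3 of 7 worlds, so 3/7.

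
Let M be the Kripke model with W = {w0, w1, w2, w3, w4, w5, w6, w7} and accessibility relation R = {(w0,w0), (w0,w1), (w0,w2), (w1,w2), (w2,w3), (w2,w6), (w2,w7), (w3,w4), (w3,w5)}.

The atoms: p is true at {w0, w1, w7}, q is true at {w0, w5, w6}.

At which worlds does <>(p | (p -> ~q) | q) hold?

w0: successors {w0, w1, w2}; p | (p -> ~q) | q there: w0:T, w1:T, w2:T. ✓
w1: successors {w2}; p | (p -> ~q) | q there: w2:T. ✓
w2: successors {w3, w6, w7}; p | (p -> ~q) | q there: w3:T, w6:T, w7:T. ✓
w3: successors {w4, w5}; p | (p -> ~q) | q there: w4:T, w5:T. ✓
w4: no successors, so <>(p | (p -> ~q) | q) fails. ✗
w5: no successors, so <>(p | (p -> ~q) | q) fails. ✗
w6: no successors, so <>(p | (p -> ~q) | q) fails. ✗
w7: no successors, so <>(p | (p -> ~q) | q) fails. ✗

{w0, w1, w2, w3}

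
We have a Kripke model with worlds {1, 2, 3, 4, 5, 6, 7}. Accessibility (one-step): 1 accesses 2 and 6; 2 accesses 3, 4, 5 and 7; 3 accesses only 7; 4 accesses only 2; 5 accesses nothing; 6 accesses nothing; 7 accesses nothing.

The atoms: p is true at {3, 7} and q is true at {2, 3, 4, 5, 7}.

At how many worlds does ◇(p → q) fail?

3

1: successors {2, 6}; p → q there: 2:T, 6:T. ✓
2: successors {3, 4, 5, 7}; p → q there: 3:T, 4:T, 5:T, 7:T. ✓
3: successors {7}; p → q there: 7:T. ✓
4: successors {2}; p → q there: 2:T. ✓
5: no successors, so ◇(p → q) fails. ✗
6: no successors, so ◇(p → q) fails. ✗
7: no successors, so ◇(p → q) fails. ✗
Satisfying worlds: {1, 2, 3, 4}.
So ◇(p → q) fails at the other 3 worlds.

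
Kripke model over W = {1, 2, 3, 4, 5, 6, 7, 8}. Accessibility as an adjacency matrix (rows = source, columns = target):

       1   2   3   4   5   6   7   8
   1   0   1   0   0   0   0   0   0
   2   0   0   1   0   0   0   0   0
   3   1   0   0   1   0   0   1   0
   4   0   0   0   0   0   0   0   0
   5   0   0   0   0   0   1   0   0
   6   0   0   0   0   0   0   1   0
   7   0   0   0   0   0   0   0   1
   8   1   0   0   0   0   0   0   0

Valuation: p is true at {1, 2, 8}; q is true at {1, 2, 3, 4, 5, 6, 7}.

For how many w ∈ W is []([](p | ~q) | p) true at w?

6

1: successors {2}; [](p | ~q) | p there: 2:T. ✓
2: successors {3}; [](p | ~q) | p there: 3:F. ✗
3: successors {1, 4, 7}; [](p | ~q) | p there: 1:T, 4:T, 7:T. ✓
4: no successors, so []([](p | ~q) | p) holds vacuously. ✓
5: successors {6}; [](p | ~q) | p there: 6:F. ✗
6: successors {7}; [](p | ~q) | p there: 7:T. ✓
7: successors {8}; [](p | ~q) | p there: 8:T. ✓
8: successors {1}; [](p | ~q) | p there: 1:T. ✓
Satisfying worlds: {1, 3, 4, 6, 7, 8}.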